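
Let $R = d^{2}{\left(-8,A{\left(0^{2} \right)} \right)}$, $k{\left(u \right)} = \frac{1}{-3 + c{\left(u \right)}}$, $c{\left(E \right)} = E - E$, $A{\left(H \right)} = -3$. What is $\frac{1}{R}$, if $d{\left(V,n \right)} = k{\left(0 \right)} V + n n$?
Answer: $\frac{9}{1225} \approx 0.0073469$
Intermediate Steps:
$c{\left(E \right)} = 0$
$k{\left(u \right)} = - \frac{1}{3}$ ($k{\left(u \right)} = \frac{1}{-3 + 0} = \frac{1}{-3} = - \frac{1}{3}$)
$d{\left(V,n \right)} = n^{2} - \frac{V}{3}$ ($d{\left(V,n \right)} = - \frac{V}{3} + n n = - \frac{V}{3} + n^{2} = n^{2} - \frac{V}{3}$)
$R = \frac{1225}{9}$ ($R = \left(\left(-3\right)^{2} - - \frac{8}{3}\right)^{2} = \left(9 + \frac{8}{3}\right)^{2} = \left(\frac{35}{3}\right)^{2} = \frac{1225}{9} \approx 136.11$)
$\frac{1}{R} = \frac{1}{\frac{1225}{9}} = \frac{9}{1225}$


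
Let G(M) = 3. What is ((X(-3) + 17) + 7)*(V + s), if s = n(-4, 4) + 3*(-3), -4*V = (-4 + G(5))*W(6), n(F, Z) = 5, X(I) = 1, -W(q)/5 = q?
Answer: -575/2 ≈ -287.50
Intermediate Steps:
W(q) = -5*q
V = -15/2 (V = -(-4 + 3)*(-5*6)/4 = -(-1)*(-30)/4 = -¼*30 = -15/2 ≈ -7.5000)
s = -4 (s = 5 + 3*(-3) = 5 - 9 = -4)
((X(-3) + 17) + 7)*(V + s) = ((1 + 17) + 7)*(-15/2 - 4) = (18 + 7)*(-23/2) = 25*(-23/2) = -575/2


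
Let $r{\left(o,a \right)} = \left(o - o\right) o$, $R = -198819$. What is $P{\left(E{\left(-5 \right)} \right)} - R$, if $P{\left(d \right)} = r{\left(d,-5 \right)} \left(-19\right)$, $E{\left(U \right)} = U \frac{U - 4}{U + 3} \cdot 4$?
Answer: $198819$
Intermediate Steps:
$r{\left(o,a \right)} = 0$ ($r{\left(o,a \right)} = 0 o = 0$)
$E{\left(U \right)} = \frac{4 U \left(-4 + U\right)}{3 + U}$ ($E{\left(U \right)} = U \frac{-4 + U}{3 + U} 4 = \frac{U \left(-4 + U\right)}{3 + U} 4 = \frac{4 U \left(-4 + U\right)}{3 + U}$)
$P{\left(d \right)} = 0$ ($P{\left(d \right)} = 0 \left(-19\right) = 0$)
$P{\left(E{\left(-5 \right)} \right)} - R = 0 - -198819 = 0 + 198819 = 198819$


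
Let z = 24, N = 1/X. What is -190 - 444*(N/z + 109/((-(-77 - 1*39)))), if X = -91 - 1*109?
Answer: -7042527/11600 ≈ -607.11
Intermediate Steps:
X = -200 (X = -91 - 109 = -200)
N = -1/200 (N = 1/(-200) = -1/200 ≈ -0.0050000)
-190 - 444*(N/z + 109/((-(-77 - 1*39)))) = -190 - 444*(-1/200/24 + 109/((-(-77 - 1*39)))) = -190 - 444*(-1/200*1/24 + 109/((-(-77 - 39)))) = -190 - 444*(-1/4800 + 109/((-1*(-116)))) = -190 - 444*(-1/4800 + 109/116) = -190 - 444*130771/139200 = -190 - 4838527/11600 = -7042527/11600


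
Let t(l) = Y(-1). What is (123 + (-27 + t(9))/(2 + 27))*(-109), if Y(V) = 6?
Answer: -386514/29 ≈ -13328.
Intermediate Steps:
t(l) = 6
(123 + (-27 + t(9))/(2 + 27))*(-109) = (123 + (-27 + 6)/(2 + 27))*(-109) = (123 - 21/29)*(-109) = (3546/29)*(-109) = -386514/29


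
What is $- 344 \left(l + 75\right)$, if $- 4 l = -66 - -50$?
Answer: $-27176$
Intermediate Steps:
$l = 4$ ($l = - \frac{-66 - -50}{4} = - \frac{-66 + 50}{4} = \left(- \frac{1}{4}\right) \left(-16\right) = 4$)
$- 344 \left(l + 75\right) = - 344 \left(4 + 75\right) = \left(-344\right) 79 = -27176$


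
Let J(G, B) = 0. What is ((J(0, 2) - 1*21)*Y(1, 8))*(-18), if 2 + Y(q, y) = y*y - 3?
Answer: 22302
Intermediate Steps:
Y(q, y) = -5 + y**2 (Y(q, y) = -2 + (y*y - 3) = -2 + (y**2 - 3) = -2 + (-3 + y**2) = -5 + y**2)
((J(0, 2) - 1*21)*Y(1, 8))*(-18) = ((0 - 1*21)*(-5 + 8**2))*(-18) = ((0 - 21)*(-5 + 64))*(-18) = -21*59*(-18) = -1239*(-18) = 22302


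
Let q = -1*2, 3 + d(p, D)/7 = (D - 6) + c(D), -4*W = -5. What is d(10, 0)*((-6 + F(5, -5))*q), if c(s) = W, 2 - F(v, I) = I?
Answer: 217/2 ≈ 108.50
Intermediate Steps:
W = 5/4 (W = -¼*(-5) = 5/4 ≈ 1.2500)
F(v, I) = 2 - I
c(s) = 5/4
d(p, D) = -217/4 + 7*D (d(p, D) = -21 + 7*((D - 6) + 5/4) = -21 + 7*((-6 + D) + 5/4) = -21 + 7*(-19/4 + D) = -21 + (-133/4 + 7*D) = -217/4 + 7*D)
q = -2
d(10, 0)*((-6 + F(5, -5))*q) = (-217/4 + 7*0)*((-6 + (2 - 1*(-5)))*(-2)) = (-217/4 + 0)*((-6 + (2 + 5))*(-2)) = -217*(-6 + 7)*(-2)/4 = -217*(-2)/4 = -217/4*(-2) = 217/2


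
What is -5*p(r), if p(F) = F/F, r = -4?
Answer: -5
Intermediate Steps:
p(F) = 1
-5*p(r) = -5*1 = -5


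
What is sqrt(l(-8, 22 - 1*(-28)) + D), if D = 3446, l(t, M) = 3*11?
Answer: 7*sqrt(71) ≈ 58.983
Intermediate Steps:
l(t, M) = 33
sqrt(l(-8, 22 - 1*(-28)) + D) = sqrt(33 + 3446) = sqrt(3479) = 7*sqrt(71)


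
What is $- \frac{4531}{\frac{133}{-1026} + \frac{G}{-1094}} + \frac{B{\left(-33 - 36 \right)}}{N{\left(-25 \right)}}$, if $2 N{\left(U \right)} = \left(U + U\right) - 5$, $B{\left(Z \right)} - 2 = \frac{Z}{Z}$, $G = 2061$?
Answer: $\frac{3680330217}{1635590} \approx 2250.2$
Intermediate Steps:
$B{\left(Z \right)} = 3$ ($B{\left(Z \right)} = 2 + \frac{Z}{Z} = 2 + 1 = 3$)
$N{\left(U \right)} = - \frac{5}{2} + U$ ($N{\left(U \right)} = \frac{\left(U + U\right) - 5}{2} = \frac{2 U - 5}{2} = \frac{-5 + 2 U}{2} = - \frac{5}{2} + U$)
$- \frac{4531}{\frac{133}{-1026} + \frac{G}{-1094}} + \frac{B{\left(-33 - 36 \right)}}{N{\left(-25 \right)}} = - \frac{4531}{\frac{133}{-1026} + \frac{2061}{-1094}} + \frac{3}{- \frac{5}{2} - 25} = - \frac{4531}{133 \left(- \frac{1}{1026}\right) + 2061 \left(- \frac{1}{1094}\right)} + \frac{3}{- \frac{55}{2}} = - \frac{4531}{- \frac{7}{54} - \frac{2061}{1094}} + 3 \left(- \frac{2}{55}\right) = - \frac{4531}{- \frac{29738}{14769}} - \frac{6}{55} = \left(-4531\right) \left(- \frac{14769}{29738}\right) - \frac{6}{55} = \frac{66918339}{29738} - \frac{6}{55} = \frac{3680330217}{1635590}$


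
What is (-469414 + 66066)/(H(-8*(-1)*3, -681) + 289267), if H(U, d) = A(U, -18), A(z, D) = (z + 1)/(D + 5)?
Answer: -2621762/1880223 ≈ -1.3944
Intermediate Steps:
A(z, D) = (1 + z)/(5 + D)
H(U, d) = -1/13 - U/13 (H(U, d) = (1 + U)/(5 - 18) = (1 + U)/(-13) = -(1 + U)/13 = -1/13 - U/13)
(-469414 + 66066)/(H(-8*(-1)*3, -681) + 289267) = (-469414 + 66066)/((-1/13 - (-8*(-1))*3/13) + 289267) = -403348/((-1/13 - 8*3/13) + 289267) = -403348/((-1/13 - 1/13*24) + 289267) = -403348/((-1/13 - 24/13) + 289267) = -403348/(-25/13 + 289267) = -403348/3760446/13 = -403348*13/3760446 = -2621762/1880223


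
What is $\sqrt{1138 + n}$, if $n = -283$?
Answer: $3 \sqrt{95} \approx 29.24$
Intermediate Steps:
$\sqrt{1138 + n} = \sqrt{1138 - 283} = \sqrt{855} = 3 \sqrt{95}$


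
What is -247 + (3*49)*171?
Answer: 24890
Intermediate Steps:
-247 + (3*49)*171 = -247 + 147*171 = -247 + 25137 = 24890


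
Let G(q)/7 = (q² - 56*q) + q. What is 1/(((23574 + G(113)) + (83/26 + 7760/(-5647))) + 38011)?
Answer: 146822/15778199527 ≈ 9.3054e-6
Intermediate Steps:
G(q) = -385*q + 7*q² (G(q) = 7*((q² - 56*q) + q) = 7*(q² - 55*q) = -385*q + 7*q²)
1/(((23574 + G(113)) + (83/26 + 7760/(-5647))) + 38011) = 1/(((23574 + 7*113*(-55 + 113)) + (83/26 + 7760/(-5647))) + 38011) = 1/(((23574 + 7*113*58) + (83*(1/26) + 7760*(-1/5647))) + 38011) = 1/(((23574 + 45878) + (83/26 - 7760/5647)) + 38011) = 1/((69452 + 266941/146822) + 38011) = 1/(10197348485/146822 + 38011) = 1/(15778199527/146822) = 146822/15778199527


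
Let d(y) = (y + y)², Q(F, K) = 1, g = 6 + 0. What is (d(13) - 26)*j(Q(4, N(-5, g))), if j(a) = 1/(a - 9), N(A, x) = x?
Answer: -325/4 ≈ -81.250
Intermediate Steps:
g = 6
d(y) = 4*y² (d(y) = (2*y)² = 4*y²)
j(a) = 1/(-9 + a)
(d(13) - 26)*j(Q(4, N(-5, g))) = (4*13² - 26)/(-9 + 1) = (4*169 - 26)/(-8) = (676 - 26)*(-⅛) = 650*(-⅛) = -325/4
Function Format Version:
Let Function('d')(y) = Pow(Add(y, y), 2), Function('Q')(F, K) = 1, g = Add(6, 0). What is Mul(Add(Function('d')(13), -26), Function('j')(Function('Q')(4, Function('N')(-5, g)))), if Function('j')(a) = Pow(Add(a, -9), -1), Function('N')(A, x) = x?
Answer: Rational(-325, 4) ≈ -81.250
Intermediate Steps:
g = 6
Function('d')(y) = Mul(4, Pow(y, 2)) (Function('d')(y) = Pow(Mul(2, y), 2) = Mul(4, Pow(y, 2)))
Function('j')(a) = Pow(Add(-9, a), -1)
Mul(Add(Function('d')(13), -26), Function('j')(Function('Q')(4, Function('N')(-5, g)))) = Mul(Add(Mul(4, Pow(13, 2)), -26), Pow(Add(-9, 1), -1)) = Mul(Add(Mul(4, 169), -26), Pow(-8, -1)) = Mul(Add(676, -26), Rational(-1, 8)) = Mul(650, Rational(-1, 8)) = Rational(-325, 4)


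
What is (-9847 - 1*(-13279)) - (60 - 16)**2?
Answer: 1496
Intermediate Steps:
(-9847 - 1*(-13279)) - (60 - 16)**2 = (-9847 + 13279) - 1*44**2 = 3432 - 1*1936 = 3432 - 1936 = 1496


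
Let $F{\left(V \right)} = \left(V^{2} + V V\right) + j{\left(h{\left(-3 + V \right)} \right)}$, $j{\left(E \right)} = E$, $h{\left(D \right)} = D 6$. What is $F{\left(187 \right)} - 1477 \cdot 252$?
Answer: $-301162$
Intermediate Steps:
$h{\left(D \right)} = 6 D$
$F{\left(V \right)} = -18 + 2 V^{2} + 6 V$ ($F{\left(V \right)} = \left(V^{2} + V V\right) + 6 \left(-3 + V\right) = \left(V^{2} + V^{2}\right) + \left(-18 + 6 V\right) = 2 V^{2} + \left(-18 + 6 V\right) = -18 + 2 V^{2} + 6 V$)
$F{\left(187 \right)} - 1477 \cdot 252 = \left(-18 + 2 \cdot 187^{2} + 6 \cdot 187\right) - 1477 \cdot 252 = \left(-18 + 2 \cdot 34969 + 1122\right) - 372204 = \left(-18 + 69938 + 1122\right) - 372204 = 71042 - 372204 = -301162$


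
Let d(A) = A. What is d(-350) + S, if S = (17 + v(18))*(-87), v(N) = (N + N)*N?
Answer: -58205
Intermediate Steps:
v(N) = 2*N² (v(N) = (2*N)*N = 2*N²)
S = -57855 (S = (17 + 2*18²)*(-87) = (17 + 2*324)*(-87) = (17 + 648)*(-87) = 665*(-87) = -57855)
d(-350) + S = -350 - 57855 = -58205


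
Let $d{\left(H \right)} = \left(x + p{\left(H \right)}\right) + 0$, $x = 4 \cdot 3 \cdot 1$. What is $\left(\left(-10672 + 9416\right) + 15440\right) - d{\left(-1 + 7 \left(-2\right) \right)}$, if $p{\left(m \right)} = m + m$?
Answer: $14202$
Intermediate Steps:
$p{\left(m \right)} = 2 m$
$x = 12$ ($x = 12 \cdot 1 = 12$)
$d{\left(H \right)} = 12 + 2 H$ ($d{\left(H \right)} = \left(12 + 2 H\right) + 0 = 12 + 2 H$)
$\left(\left(-10672 + 9416\right) + 15440\right) - d{\left(-1 + 7 \left(-2\right) \right)} = \left(\left(-10672 + 9416\right) + 15440\right) - \left(12 + 2 \left(-1 + 7 \left(-2\right)\right)\right) = \left(-1256 + 15440\right) - \left(12 + 2 \left(-1 - 14\right)\right) = 14184 - \left(12 + 2 \left(-15\right)\right) = 14184 - \left(12 - 30\right) = 14184 - -18 = 14184 + 18 = 14202$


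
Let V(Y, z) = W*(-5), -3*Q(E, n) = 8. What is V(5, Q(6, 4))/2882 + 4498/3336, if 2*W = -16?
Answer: 3274169/2403588 ≈ 1.3622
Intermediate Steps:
W = -8 (W = (1/2)*(-16) = -8)
Q(E, n) = -8/3 (Q(E, n) = -1/3*8 = -8/3)
V(Y, z) = 40 (V(Y, z) = -8*(-5) = 40)
V(5, Q(6, 4))/2882 + 4498/3336 = 40/2882 + 4498/3336 = 40*(1/2882) + 4498*(1/3336) = 20/1441 + 2249/1668 = 3274169/2403588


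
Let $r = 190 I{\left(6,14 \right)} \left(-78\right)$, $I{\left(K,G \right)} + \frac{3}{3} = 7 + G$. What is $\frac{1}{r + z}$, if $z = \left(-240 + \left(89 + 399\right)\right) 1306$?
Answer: $\frac{1}{27488} \approx 3.6379 \cdot 10^{-5}$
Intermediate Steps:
$z = 323888$ ($z = \left(-240 + 488\right) 1306 = 248 \cdot 1306 = 323888$)
$I{\left(K,G \right)} = 6 + G$ ($I{\left(K,G \right)} = -1 + \left(7 + G\right) = 6 + G$)
$r = -296400$ ($r = 190 \left(6 + 14\right) \left(-78\right) = 190 \cdot 20 \left(-78\right) = 3800 \left(-78\right) = -296400$)
$\frac{1}{r + z} = \frac{1}{-296400 + 323888} = \frac{1}{27488}$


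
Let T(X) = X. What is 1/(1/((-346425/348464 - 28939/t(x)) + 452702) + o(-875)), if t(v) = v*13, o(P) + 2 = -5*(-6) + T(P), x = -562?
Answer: -576265804165707/488097134855414837 ≈ -0.0011806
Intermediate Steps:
o(P) = 28 + P (o(P) = -2 + (-5*(-6) + P) = -2 + (30 + P) = 28 + P)
t(v) = 13*v
1/(1/((-346425/348464 - 28939/t(x)) + 452702) + o(-875)) = 1/(1/((-346425/348464 - 28939/(13*(-562))) + 452702) + (28 - 875)) = 1/(1/((-346425*1/348464 - 28939/(-7306)) + 452702) - 847) = 1/(1/((-346425/348464 - 28939*(-1/7306)) + 452702) - 847) = 1/(1/((-346425/348464 + 28939/7306) + 452702) - 847) = 1/(1/(3776609323/1272938992 + 452702) - 847) = 1/(1/(576265804165707/1272938992) - 847) = 1/(1272938992/576265804165707 - 847) = 1/(-488097134855414837/576265804165707) = -576265804165707/488097134855414837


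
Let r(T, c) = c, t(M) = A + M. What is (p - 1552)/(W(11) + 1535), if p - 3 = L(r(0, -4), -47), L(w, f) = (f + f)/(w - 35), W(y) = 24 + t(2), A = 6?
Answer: -60317/61113 ≈ -0.98697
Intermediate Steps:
t(M) = 6 + M
W(y) = 32 (W(y) = 24 + (6 + 2) = 24 + 8 = 32)
L(w, f) = 2*f/(-35 + w) (L(w, f) = (2*f)/(-35 + w) = 2*f/(-35 + w))
p = 211/39 (p = 3 + 2*(-47)/(-35 - 4) = 3 + 2*(-47)/(-39) = 3 + 2*(-47)*(-1/39) = 3 + 94/39 = 211/39 ≈ 5.4103)
(p - 1552)/(W(11) + 1535) = (211/39 - 1552)/(32 + 1535) = -60317/39/1567 = -60317/39*1/1567 = -60317/61113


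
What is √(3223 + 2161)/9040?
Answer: √1346/4520 ≈ 0.0081168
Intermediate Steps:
√(3223 + 2161)/9040 = √5384*(1/9040) = (2*√1346)*(1/9040) = √1346/4520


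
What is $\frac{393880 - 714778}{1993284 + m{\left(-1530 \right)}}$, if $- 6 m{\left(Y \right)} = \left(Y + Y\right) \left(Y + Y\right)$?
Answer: $- \frac{53483}{72114} \approx -0.74164$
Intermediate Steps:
$m{\left(Y \right)} = - \frac{2 Y^{2}}{3}$ ($m{\left(Y \right)} = - \frac{\left(Y + Y\right) \left(Y + Y\right)}{6} = - \frac{2 Y 2 Y}{6} = - \frac{4 Y^{2}}{6} = - \frac{2 Y^{2}}{3}$)
$\frac{393880 - 714778}{1993284 + m{\left(-1530 \right)}} = \frac{393880 - 714778}{1993284 - \frac{2 \left(-1530\right)^{2}}{3}} = - \frac{320898}{1993284 - 1560600} = - \frac{320898}{432684} = \left(-320898\right) \frac{1}{432684} = - \frac{53483}{72114}$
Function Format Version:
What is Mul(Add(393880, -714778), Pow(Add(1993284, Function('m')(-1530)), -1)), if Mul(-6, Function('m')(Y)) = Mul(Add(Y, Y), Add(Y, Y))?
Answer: Rational(-53483, 72114) ≈ -0.74164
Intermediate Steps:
Function('m')(Y) = Mul(Rational(-2, 3), Pow(Y, 2)) (Function('m')(Y) = Mul(Rational(-1, 6), Mul(Add(Y, Y), Add(Y, Y))) = Mul(Rational(-1, 6), Mul(Mul(2, Y), Mul(2, Y))) = Mul(Rational(-1, 6), Mul(4, Pow(Y, 2))) = Mul(Rational(-2, 3), Pow(Y, 2)))
Mul(Add(393880, -714778), Pow(Add(1993284, Function('m')(-1530)), -1)) = Mul(Add(393880, -714778), Pow(Add(1993284, Mul(Rational(-2, 3), Pow(-1530, 2))), -1)) = Mul(-320898, Pow(Add(1993284, Mul(Rational(-2, 3), 2340900)), -1)) = Mul(-320898, Pow(Add(1993284, -1560600), -1)) = Mul(-320898, Pow(432684, -1)) = Mul(-320898, Rational(1, 432684)) = Rational(-53483, 72114)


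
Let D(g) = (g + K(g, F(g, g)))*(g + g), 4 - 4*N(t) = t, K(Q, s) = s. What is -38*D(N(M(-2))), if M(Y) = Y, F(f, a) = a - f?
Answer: -171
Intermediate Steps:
N(t) = 1 - t/4
D(g) = 2*g² (D(g) = (g + (g - g))*(g + g) = (g + 0)*(2*g) = g*(2*g) = 2*g²)
-38*D(N(M(-2))) = -76*(1 - ¼*(-2))² = -76*(1 + ½)² = -76*(3/2)² = -76*9/4 = -38*9/2 = -171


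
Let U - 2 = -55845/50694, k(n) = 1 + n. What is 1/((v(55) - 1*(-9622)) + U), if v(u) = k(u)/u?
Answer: 54670/526139519 ≈ 0.00010391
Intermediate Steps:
U = 893/994 (U = 2 - 55845/50694 = 2 - 55845*1/50694 = 2 - 1095/994 = 893/994 ≈ 0.89839)
v(u) = (1 + u)/u
1/((v(55) - 1*(-9622)) + U) = 1/(((1 + 55)/55 - 1*(-9622)) + 893/994) = 1/(((1/55)*56 + 9622) + 893/994) = 1/((56/55 + 9622) + 893/994) = 1/(529266/55 + 893/994) = 1/(526139519/54670) = 54670/526139519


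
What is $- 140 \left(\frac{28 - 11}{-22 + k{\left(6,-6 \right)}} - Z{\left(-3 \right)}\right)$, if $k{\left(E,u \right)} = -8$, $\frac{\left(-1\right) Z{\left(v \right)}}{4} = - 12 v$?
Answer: $- \frac{60242}{3} \approx -20081.0$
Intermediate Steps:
$Z{\left(v \right)} = 48 v$ ($Z{\left(v \right)} = - 4 \left(- 12 v\right) = 48 v$)
$- 140 \left(\frac{28 - 11}{-22 + k{\left(6,-6 \right)}} - Z{\left(-3 \right)}\right) = - 140 \left(\frac{28 - 11}{-22 - 8} - 48 \left(-3\right)\right) = - 140 \left(\frac{17}{-30} - -144\right) = - 140 \left(17 \left(- \frac{1}{30}\right) + 144\right) = - 140 \left(- \frac{17}{30} + 144\right) = \left(-140\right) \frac{4303}{30} = - \frac{60242}{3}$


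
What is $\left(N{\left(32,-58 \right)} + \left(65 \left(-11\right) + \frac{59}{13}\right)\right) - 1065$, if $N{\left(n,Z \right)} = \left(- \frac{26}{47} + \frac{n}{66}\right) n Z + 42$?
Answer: $- \frac{32394217}{20163} \approx -1606.6$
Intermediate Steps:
$N{\left(n,Z \right)} = 42 + Z n \left(- \frac{26}{47} + \frac{n}{66}\right)$ ($N{\left(n,Z \right)} = \left(\left(-26\right) \frac{1}{47} + n \frac{1}{66}\right) n Z + 42 = \left(- \frac{26}{47} + \frac{n}{66}\right) n Z + 42 = n \left(- \frac{26}{47} + \frac{n}{66}\right) Z + 42 = Z n \left(- \frac{26}{47} + \frac{n}{66}\right) + 42 = 42 + Z n \left(- \frac{26}{47} + \frac{n}{66}\right)$)
$\left(N{\left(32,-58 \right)} + \left(65 \left(-11\right) + \frac{59}{13}\right)\right) - 1065 = \left(\left(42 - \left(- \frac{1508}{47}\right) 32 + \frac{1}{66} \left(-58\right) 32^{2}\right) + \left(65 \left(-11\right) + \frac{59}{13}\right)\right) - 1065 = \left(\left(42 + \frac{48256}{47} + \frac{1}{66} \left(-58\right) 1024\right) + \left(-715 + 59 \cdot \frac{1}{13}\right)\right) - 1065 = \left(\left(42 + \frac{48256}{47} - \frac{29696}{33}\right) + \left(-715 + \frac{59}{13}\right)\right) - 1065 = \left(\frac{261878}{1551} - \frac{9236}{13}\right) - 1065 = - \frac{10920622}{20163} - 1065 = - \frac{32394217}{20163}$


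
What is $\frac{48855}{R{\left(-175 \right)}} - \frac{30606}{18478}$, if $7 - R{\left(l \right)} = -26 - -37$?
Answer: $- \frac{451432557}{36956} \approx -12215.0$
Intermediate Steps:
$R{\left(l \right)} = -4$ ($R{\left(l \right)} = 7 - \left(-26 - -37\right) = 7 - \left(-26 + 37\right) = 7 - 11 = -4$)
$\frac{48855}{R{\left(-175 \right)}} - \frac{30606}{18478} = \frac{48855}{-4} - \frac{30606}{18478} = 48855 \left(- \frac{1}{4}\right) - \frac{15303}{9239} = - \frac{48855}{4} - \frac{15303}{9239} = - \frac{451432557}{36956}$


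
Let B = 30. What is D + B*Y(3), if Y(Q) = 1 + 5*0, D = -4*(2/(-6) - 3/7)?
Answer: 694/21 ≈ 33.048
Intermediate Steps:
D = 64/21 (D = -4*(2*(-⅙) - 3*⅐) = -4*(-⅓ - 3/7) = -4*(-16/21) = 64/21 ≈ 3.0476)
Y(Q) = 1 (Y(Q) = 1 + 0 = 1)
D + B*Y(3) = 64/21 + 30*1 = 64/21 + 30 = 694/21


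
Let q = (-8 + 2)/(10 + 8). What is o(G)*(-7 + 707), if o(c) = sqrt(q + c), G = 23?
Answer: 1400*sqrt(51)/3 ≈ 3332.7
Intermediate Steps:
q = -1/3 (q = -6/18 = -6*1/18 = -1/3 ≈ -0.33333)
o(c) = sqrt(-1/3 + c)
o(G)*(-7 + 707) = (sqrt(-3 + 9*23)/3)*(-7 + 707) = (sqrt(-3 + 207)/3)*700 = (sqrt(204)/3)*700 = ((2*sqrt(51))/3)*700 = (2*sqrt(51)/3)*700 = 1400*sqrt(51)/3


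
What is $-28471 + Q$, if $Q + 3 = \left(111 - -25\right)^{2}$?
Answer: $-9978$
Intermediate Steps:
$Q = 18493$ ($Q = -3 + \left(111 - -25\right)^{2} = -3 + \left(111 + \left(-4 + 29\right)\right)^{2} = -3 + \left(111 + 25\right)^{2} = -3 + 136^{2} = -3 + 18496 = 18493$)
$-28471 + Q = -28471 + 18493 = -9978$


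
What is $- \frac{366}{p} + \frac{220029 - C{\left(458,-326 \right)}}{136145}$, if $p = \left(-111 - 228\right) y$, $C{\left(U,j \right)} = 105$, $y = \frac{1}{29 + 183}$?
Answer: $\frac{3546105692}{15384385} \approx 230.5$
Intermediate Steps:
$y = \frac{1}{212} \approx 0.004717$
$p = - \frac{339}{212}$ ($p = \left(-111 - 228\right) \frac{1}{212} = \left(-339\right) \frac{1}{212} = - \frac{339}{212} \approx -1.5991$)
$- \frac{366}{p} + \frac{220029 - C{\left(458,-326 \right)}}{136145} = - \frac{366}{- \frac{339}{212}} + \frac{220029 - 105}{136145} = \left(-366\right) \left(- \frac{212}{339}\right) + \left(220029 - 105\right) \frac{1}{136145} = \frac{25864}{113} + 219924 \cdot \frac{1}{136145} = \frac{25864}{113} + \frac{219924}{136145} = \frac{3546105692}{15384385}$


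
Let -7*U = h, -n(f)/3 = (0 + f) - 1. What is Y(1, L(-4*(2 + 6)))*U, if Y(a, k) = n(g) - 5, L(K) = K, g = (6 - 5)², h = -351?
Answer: -1755/7 ≈ -250.71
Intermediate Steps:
g = 1 (g = 1² = 1)
n(f) = 3 - 3*f (n(f) = -3*((0 + f) - 1) = -3*(f - 1) = -3*(-1 + f) = 3 - 3*f)
U = 351/7 (U = -⅐*(-351) = 351/7 ≈ 50.143)
Y(a, k) = -5 (Y(a, k) = (3 - 3*1) - 5 = (3 - 3) - 5 = 0 - 5 = -5)
Y(1, L(-4*(2 + 6)))*U = -5*351/7 = -1755/7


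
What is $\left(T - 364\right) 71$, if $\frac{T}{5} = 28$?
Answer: $-15904$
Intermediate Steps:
$T = 140$ ($T = 5 \cdot 28 = 140$)
$\left(T - 364\right) 71 = \left(140 - 364\right) 71 = \left(-224\right) 71 = -15904$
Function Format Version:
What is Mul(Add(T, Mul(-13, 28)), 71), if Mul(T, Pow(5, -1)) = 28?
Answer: -15904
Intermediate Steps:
T = 140 (T = Mul(5, 28) = 140)
Mul(Add(T, Mul(-13, 28)), 71) = Mul(Add(140, Mul(-13, 28)), 71) = Mul(Add(140, -364), 71) = Mul(-224, 71) = -15904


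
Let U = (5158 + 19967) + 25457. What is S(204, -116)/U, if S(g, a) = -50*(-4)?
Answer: 100/25291 ≈ 0.0039540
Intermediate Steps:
S(g, a) = 200
U = 50582 (U = 25125 + 25457 = 50582)
S(204, -116)/U = 200/50582 = 200*(1/50582) = 100/25291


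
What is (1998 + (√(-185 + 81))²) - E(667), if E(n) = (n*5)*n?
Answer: -2222551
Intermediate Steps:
E(n) = 5*n² (E(n) = (5*n)*n = 5*n²)
(1998 + (√(-185 + 81))²) - E(667) = (1998 + (√(-185 + 81))²) - 5*667² = (1998 + (√(-104))²) - 5*444889 = (1998 + (2*I*√26)²) - 1*2224445 = (1998 - 104) - 2224445 = 1894 - 2224445 = -2222551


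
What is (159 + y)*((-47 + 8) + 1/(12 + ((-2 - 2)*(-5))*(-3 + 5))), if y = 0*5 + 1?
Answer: -81080/13 ≈ -6236.9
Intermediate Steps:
y = 1 (y = 0 + 1 = 1)
(159 + y)*((-47 + 8) + 1/(12 + ((-2 - 2)*(-5))*(-3 + 5))) = (159 + 1)*((-47 + 8) + 1/(12 + ((-2 - 2)*(-5))*(-3 + 5))) = 160*(-39 + 1/(12 - 4*(-5)*2)) = 160*(-39 + 1/(12 + 20*2)) = 160*(-39 + 1/(12 + 40)) = 160*(-39 + 1/52) = 160*(-2027/52) = -81080/13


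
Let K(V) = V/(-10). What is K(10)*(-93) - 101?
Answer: -8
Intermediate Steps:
K(V) = -V/10 (K(V) = V*(-⅒) = -V/10)
K(10)*(-93) - 101 = -⅒*10*(-93) - 101 = -1*(-93) - 101 = 93 - 101 = -8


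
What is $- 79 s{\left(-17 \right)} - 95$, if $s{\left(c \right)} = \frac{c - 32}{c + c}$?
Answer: $- \frac{7101}{34} \approx -208.85$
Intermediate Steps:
$s{\left(c \right)} = \frac{-32 + c}{2 c}$
$- 79 s{\left(-17 \right)} - 95 = - 79 \frac{-32 - 17}{2 \left(-17\right)} - 95 = - 79 \cdot \frac{1}{2} \left(- \frac{1}{17}\right) \left(-49\right) - 95 = \left(-79\right) \frac{49}{34} - 95 = - \frac{3871}{34} - 95 = - \frac{7101}{34}$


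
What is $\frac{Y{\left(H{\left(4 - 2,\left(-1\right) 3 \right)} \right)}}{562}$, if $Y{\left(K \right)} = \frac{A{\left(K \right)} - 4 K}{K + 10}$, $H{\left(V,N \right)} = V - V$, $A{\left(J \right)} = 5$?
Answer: $\frac{1}{1124} \approx 0.00088968$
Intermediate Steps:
$H{\left(V,N \right)} = 0$
$Y{\left(K \right)} = \frac{5 - 4 K}{10 + K}$ ($Y{\left(K \right)} = \frac{5 - 4 K}{K + 10} = \frac{5 - 4 K}{10 + K}$)
$\frac{Y{\left(H{\left(4 - 2,\left(-1\right) 3 \right)} \right)}}{562} = \frac{\frac{1}{10 + 0} \left(5 - 0\right)}{562} = \frac{5 + 0}{10} \cdot \frac{1}{562} = \frac{1}{10} \cdot 5 \cdot \frac{1}{562} = \frac{1}{2} \cdot \frac{1}{562} = \frac{1}{1124}$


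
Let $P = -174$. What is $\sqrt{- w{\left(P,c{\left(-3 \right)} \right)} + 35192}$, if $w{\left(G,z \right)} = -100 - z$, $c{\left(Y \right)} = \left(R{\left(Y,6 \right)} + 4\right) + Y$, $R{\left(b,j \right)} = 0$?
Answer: $\sqrt{35293} \approx 187.86$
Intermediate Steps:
$c{\left(Y \right)} = 4 + Y$ ($c{\left(Y \right)} = \left(0 + 4\right) + Y = 4 + Y$)
$\sqrt{- w{\left(P,c{\left(-3 \right)} \right)} + 35192} = \sqrt{- (-100 - \left(4 - 3\right)) + 35192} = \sqrt{- (-100 - 1) + 35192} = \sqrt{\left(-1\right) \left(-101\right) + 35192} = \sqrt{101 + 35192} = \sqrt{35293}$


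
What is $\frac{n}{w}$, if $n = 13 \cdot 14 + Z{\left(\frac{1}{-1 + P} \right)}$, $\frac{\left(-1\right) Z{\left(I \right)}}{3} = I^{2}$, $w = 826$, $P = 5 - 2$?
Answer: $\frac{725}{3304} \approx 0.21943$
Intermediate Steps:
$P = 3$
$Z{\left(I \right)} = - 3 I^{2}$
$n = \frac{725}{4}$ ($n = 13 \cdot 14 - 3 \left(\frac{1}{-1 + 3}\right)^{2} = 182 - 3 \left(\frac{1}{2}\right)^{2} = 182 - \frac{3}{4} = \frac{725}{4} \approx 181.25$)
$\frac{n}{w} = \frac{725}{4 \cdot 826} = \frac{725}{4} \cdot \frac{1}{826} = \frac{725}{3304}$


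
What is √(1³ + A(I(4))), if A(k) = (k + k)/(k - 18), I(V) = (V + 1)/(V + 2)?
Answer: √9579/103 ≈ 0.95022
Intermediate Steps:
I(V) = (1 + V)/(2 + V)
A(k) = 2*k/(-18 + k) (A(k) = (2*k)/(-18 + k) = 2*k/(-18 + k))
√(1³ + A(I(4))) = √(1³ + 2*((1 + 4)/(2 + 4))/(-18 + (1 + 4)/(2 + 4))) = √(1 + 2*(5/6)/(-18 + 5/6)) = √(1 + 2*((⅙)*5)/(-18 + (⅙)*5)) = √(1 + 2*(⅚)/(-18 + ⅚)) = √(1 + 2*(⅚)/(-103/6)) = √(1 + 2*(⅚)*(-6/103)) = √(1 - 10/103) = √(93/103) = √9579/103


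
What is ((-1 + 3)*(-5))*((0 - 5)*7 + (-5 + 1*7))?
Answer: 330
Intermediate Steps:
((-1 + 3)*(-5))*((0 - 5)*7 + (-5 + 1*7)) = (2*(-5))*(-5*7 + (-5 + 7)) = -10*(-35 + 2) = -10*(-33) = 330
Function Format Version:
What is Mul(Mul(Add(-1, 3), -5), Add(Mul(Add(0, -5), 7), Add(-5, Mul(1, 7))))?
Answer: 330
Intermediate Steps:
Mul(Mul(Add(-1, 3), -5), Add(Mul(Add(0, -5), 7), Add(-5, Mul(1, 7)))) = Mul(Mul(2, -5), Add(Mul(-5, 7), Add(-5, 7))) = Mul(-10, Add(-35, 2)) = Mul(-10, -33) = 330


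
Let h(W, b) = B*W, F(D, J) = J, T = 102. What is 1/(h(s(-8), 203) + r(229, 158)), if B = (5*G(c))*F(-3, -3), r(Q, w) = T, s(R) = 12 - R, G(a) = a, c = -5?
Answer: 1/1602 ≈ 0.00062422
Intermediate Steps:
r(Q, w) = 102
B = 75 (B = (5*(-5))*(-3) = -25*(-3) = 75)
h(W, b) = 75*W
1/(h(s(-8), 203) + r(229, 158)) = 1/(75*(12 - 1*(-8)) + 102) = 1/(75*(12 + 8) + 102) = 1/(75*20 + 102) = 1/(1500 + 102) = 1/1602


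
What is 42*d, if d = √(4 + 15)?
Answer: 42*√19 ≈ 183.07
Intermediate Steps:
d = √19 ≈ 4.3589
42*d = 42*√19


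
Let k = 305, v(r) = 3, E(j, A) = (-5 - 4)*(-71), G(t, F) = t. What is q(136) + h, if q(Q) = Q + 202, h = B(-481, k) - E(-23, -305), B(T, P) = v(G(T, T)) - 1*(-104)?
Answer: -194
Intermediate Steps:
E(j, A) = 639 (E(j, A) = -9*(-71) = 639)
B(T, P) = 107 (B(T, P) = 3 - 1*(-104) = 3 + 104 = 107)
h = -532 (h = 107 - 1*639 = 107 - 639 = -532)
q(Q) = 202 + Q
q(136) + h = (202 + 136) - 532 = 338 - 532 = -194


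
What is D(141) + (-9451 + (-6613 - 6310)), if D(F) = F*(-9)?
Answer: -23643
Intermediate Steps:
D(F) = -9*F
D(141) + (-9451 + (-6613 - 6310)) = -9*141 + (-9451 + (-6613 - 6310)) = -1269 + (-9451 - 12923) = -1269 - 22374 = -23643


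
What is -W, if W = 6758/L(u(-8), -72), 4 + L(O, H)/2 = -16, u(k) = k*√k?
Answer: 3379/20 ≈ 168.95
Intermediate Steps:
u(k) = k^(3/2)
L(O, H) = -40 (L(O, H) = -8 + 2*(-16) = -8 - 32 = -40)
W = -3379/20 (W = 6758/(-40) = 6758*(-1/40) = -3379/20 ≈ -168.95)
-W = -1*(-3379/20) = 3379/20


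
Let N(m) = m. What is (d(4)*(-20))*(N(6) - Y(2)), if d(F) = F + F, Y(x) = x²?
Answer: -320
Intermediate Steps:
d(F) = 2*F
(d(4)*(-20))*(N(6) - Y(2)) = ((2*4)*(-20))*(6 - 1*2²) = (8*(-20))*(6 - 1*4) = -160*(6 - 4) = -160*2 = -320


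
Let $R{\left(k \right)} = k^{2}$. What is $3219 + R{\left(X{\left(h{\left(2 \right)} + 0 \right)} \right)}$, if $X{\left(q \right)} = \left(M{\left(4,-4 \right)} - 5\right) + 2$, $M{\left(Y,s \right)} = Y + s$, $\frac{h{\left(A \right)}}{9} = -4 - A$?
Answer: $3228$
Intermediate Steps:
$h{\left(A \right)} = -36 - 9 A$ ($h{\left(A \right)} = 9 \left(-4 - A\right) = -36 - 9 A$)
$X{\left(q \right)} = -3$ ($X{\left(q \right)} = \left(\left(4 - 4\right) - 5\right) + 2 = \left(0 - 5\right) + 2 = -5 + 2 = -3$)
$3219 + R{\left(X{\left(h{\left(2 \right)} + 0 \right)} \right)} = 3219 + \left(-3\right)^{2} = 3219 + 9 = 3228$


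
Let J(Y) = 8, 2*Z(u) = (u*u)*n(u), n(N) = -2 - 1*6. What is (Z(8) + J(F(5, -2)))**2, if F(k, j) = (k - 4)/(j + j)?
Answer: 61504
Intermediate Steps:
n(N) = -8 (n(N) = -2 - 6 = -8)
F(k, j) = (-4 + k)/(2*j) (F(k, j) = (-4 + k)/((2*j)) = (-4 + k)*(1/(2*j)) = (-4 + k)/(2*j))
Z(u) = -4*u**2 (Z(u) = ((u*u)*(-8))/2 = (u**2*(-8))/2 = (-8*u**2)/2 = -4*u**2)
(Z(8) + J(F(5, -2)))**2 = (-4*8**2 + 8)**2 = (-4*64 + 8)**2 = (-256 + 8)**2 = (-248)**2 = 61504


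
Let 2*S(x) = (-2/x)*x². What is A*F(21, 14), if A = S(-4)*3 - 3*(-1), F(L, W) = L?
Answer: 315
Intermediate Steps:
S(x) = -x (S(x) = ((-2/x)*x²)/2 = (-2*x)/2 = -x)
A = 15 (A = -1*(-4)*3 - 3*(-1) = 4*3 + 3 = 12 + 3 = 15)
A*F(21, 14) = 15*21 = 315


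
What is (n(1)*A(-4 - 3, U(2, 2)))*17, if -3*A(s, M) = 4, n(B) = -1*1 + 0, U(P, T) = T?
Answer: 68/3 ≈ 22.667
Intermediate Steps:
n(B) = -1 (n(B) = -1 + 0 = -1)
A(s, M) = -4/3 (A(s, M) = -1/3*4 = -4/3)
(n(1)*A(-4 - 3, U(2, 2)))*17 = -1*(-4/3)*17 = (4/3)*17 = 68/3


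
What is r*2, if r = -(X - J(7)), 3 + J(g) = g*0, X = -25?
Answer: 44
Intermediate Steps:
J(g) = -3 (J(g) = -3 + g*0 = -3 + 0 = -3)
r = 22 (r = -(-25 - 1*(-3)) = -(-25 + 3) = -1*(-22) = 22)
r*2 = 22*2 = 44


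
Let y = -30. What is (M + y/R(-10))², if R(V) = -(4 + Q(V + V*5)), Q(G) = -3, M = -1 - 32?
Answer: 9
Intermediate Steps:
M = -33
R(V) = -1 (R(V) = -(4 - 3) = -1*1 = -1)
(M + y/R(-10))² = (-33 - 30/(-1))² = (-33 - 30*(-1))² = (-33 + 30)² = (-3)² = 9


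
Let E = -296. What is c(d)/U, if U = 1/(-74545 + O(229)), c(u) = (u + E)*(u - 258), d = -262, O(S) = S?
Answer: -21563530560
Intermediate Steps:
c(u) = (-296 + u)*(-258 + u) (c(u) = (u - 296)*(u - 258) = (-296 + u)*(-258 + u))
U = -1/74316 (U = 1/(-74545 + 229) = 1/(-74316) = -1/74316 ≈ -1.3456e-5)
c(d)/U = (76368 + (-262)² - 554*(-262))/(-1/74316) = (76368 + 68644 + 145148)*(-74316) = 290160*(-74316) = -21563530560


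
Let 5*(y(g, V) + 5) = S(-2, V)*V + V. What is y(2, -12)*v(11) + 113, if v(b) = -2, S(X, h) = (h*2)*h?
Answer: 7551/5 ≈ 1510.2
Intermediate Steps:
S(X, h) = 2*h² (S(X, h) = (2*h)*h = 2*h²)
y(g, V) = -5 + V/5 + 2*V³/5 (y(g, V) = -5 + ((2*V²)*V + V)/5 = -5 + (2*V³ + V)/5 = -5 + (V + 2*V³)/5 = -5 + (V/5 + 2*V³/5) = -5 + V/5 + 2*V³/5)
y(2, -12)*v(11) + 113 = (-5 + (⅕)*(-12) + (⅖)*(-12)³)*(-2) + 113 = (-5 - 12/5 + (⅖)*(-1728))*(-2) + 113 = (-5 - 12/5 - 3456/5)*(-2) + 113 = -3493/5*(-2) + 113 = 6986/5 + 113 = 7551/5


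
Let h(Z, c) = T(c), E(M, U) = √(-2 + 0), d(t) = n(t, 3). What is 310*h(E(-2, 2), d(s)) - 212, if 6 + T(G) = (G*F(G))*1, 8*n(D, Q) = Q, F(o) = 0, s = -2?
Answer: -2072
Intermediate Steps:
n(D, Q) = Q/8
d(t) = 3/8 (d(t) = (⅛)*3 = 3/8)
E(M, U) = I*√2 (E(M, U) = √(-2) = I*√2)
T(G) = -6 (T(G) = -6 + (G*0)*1 = -6 + 0*1 = -6 + 0 = -6)
h(Z, c) = -6
310*h(E(-2, 2), d(s)) - 212 = 310*(-6) - 212 = -1860 - 212 = -2072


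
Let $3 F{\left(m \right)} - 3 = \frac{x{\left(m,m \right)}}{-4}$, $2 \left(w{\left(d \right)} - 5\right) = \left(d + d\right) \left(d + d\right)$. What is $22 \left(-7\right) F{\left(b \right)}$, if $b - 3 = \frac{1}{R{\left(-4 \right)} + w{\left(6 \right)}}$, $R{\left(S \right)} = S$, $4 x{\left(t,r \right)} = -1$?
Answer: $- \frac{3773}{24} \approx -157.21$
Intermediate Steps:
$x{\left(t,r \right)} = - \frac{1}{4}$ ($x{\left(t,r \right)} = \frac{1}{4} \left(-1\right) = - \frac{1}{4}$)
$w{\left(d \right)} = 5 + 2 d^{2}$ ($w{\left(d \right)} = 5 + \frac{\left(d + d\right) \left(d + d\right)}{2} = 5 + \frac{2 d 2 d}{2} = 5 + \frac{4 d^{2}}{2} = 5 + 2 d^{2}$)
$b = \frac{220}{73}$ ($b = 3 + \frac{1}{-4 + \left(5 + 2 \cdot 6^{2}\right)} = 3 + \frac{1}{-4 + \left(5 + 2 \cdot 36\right)} = 3 + \frac{1}{-4 + \left(5 + 72\right)} = 3 + \frac{1}{-4 + 77} = 3 + \frac{1}{73} = \frac{220}{73} \approx 3.0137$)
$F{\left(m \right)} = \frac{49}{48}$ ($F{\left(m \right)} = 1 + \frac{\left(- \frac{1}{4}\right) \frac{1}{-4}}{3} = 1 + \frac{\left(- \frac{1}{4}\right) \left(- \frac{1}{4}\right)}{3} = 1 + \frac{1}{3} \cdot \frac{1}{16} = 1 + \frac{1}{48} = \frac{49}{48}$)
$22 \left(-7\right) F{\left(b \right)} = 22 \left(-7\right) \frac{49}{48} = \left(-154\right) \frac{49}{48} = - \frac{3773}{24}$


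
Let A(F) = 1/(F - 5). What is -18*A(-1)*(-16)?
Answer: -48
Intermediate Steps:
A(F) = 1/(-5 + F)
-18*A(-1)*(-16) = -18/(-5 - 1)*(-16) = -18/(-6)*(-16) = -18*(-⅙)*(-16) = 3*(-16) = -48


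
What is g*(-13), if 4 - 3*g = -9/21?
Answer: -403/21 ≈ -19.190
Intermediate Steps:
g = 31/21 (g = 4/3 - (-3)/21 = 4/3 - 1/3*(-3/7) = 4/3 + 1/7 = 31/21 ≈ 1.4762)
g*(-13) = (31/21)*(-13) = -403/21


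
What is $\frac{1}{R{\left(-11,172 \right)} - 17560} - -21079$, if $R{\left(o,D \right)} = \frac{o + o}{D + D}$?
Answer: $\frac{63665556977}{3020331} \approx 21079.0$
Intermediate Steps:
$R{\left(o,D \right)} = \frac{o}{D}$ ($R{\left(o,D \right)} = \frac{2 o}{2 D} = 2 o \frac{1}{2 D} = \frac{o}{D}$)
$\frac{1}{R{\left(-11,172 \right)} - 17560} - -21079 = \frac{1}{- \frac{11}{172} - 17560} - -21079 = \frac{1}{\left(-11\right) \frac{1}{172} - 17560} + 21079 = \frac{1}{- \frac{11}{172} - 17560} + 21079 = \frac{1}{- \frac{3020331}{172}} + 21079 = - \frac{172}{3020331} + 21079 = \frac{63665556977}{3020331}$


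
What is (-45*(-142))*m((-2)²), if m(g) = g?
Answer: 25560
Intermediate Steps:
(-45*(-142))*m((-2)²) = -45*(-142)*(-2)² = 6390*4 = 25560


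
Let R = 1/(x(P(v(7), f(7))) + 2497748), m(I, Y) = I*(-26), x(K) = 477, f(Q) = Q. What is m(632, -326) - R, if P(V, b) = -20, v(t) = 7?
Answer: -41050833201/2498225 ≈ -16432.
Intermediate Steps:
m(I, Y) = -26*I
R = 1/2498225 (R = 1/(477 + 2497748) = 1/2498225 ≈ 4.0028e-7)
m(632, -326) - R = -26*632 - 1*1/2498225 = -16432 - 1/2498225 = -41050833201/2498225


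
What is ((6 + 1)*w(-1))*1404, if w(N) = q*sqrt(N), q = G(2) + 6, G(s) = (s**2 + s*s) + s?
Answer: 157248*I ≈ 1.5725e+5*I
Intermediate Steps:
G(s) = s + 2*s**2 (G(s) = (s**2 + s**2) + s = 2*s**2 + s = s + 2*s**2)
q = 16 (q = 2*(1 + 2*2) + 6 = 2*(1 + 4) + 6 = 2*5 + 6 = 10 + 6 = 16)
w(N) = 16*sqrt(N)
((6 + 1)*w(-1))*1404 = ((6 + 1)*(16*sqrt(-1)))*1404 = (7*(16*I))*1404 = (112*I)*1404 = 157248*I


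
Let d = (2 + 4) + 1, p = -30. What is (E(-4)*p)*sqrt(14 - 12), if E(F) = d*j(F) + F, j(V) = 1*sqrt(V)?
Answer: sqrt(2)*(120 - 420*I) ≈ 169.71 - 593.97*I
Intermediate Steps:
j(V) = sqrt(V)
d = 7 (d = 6 + 1 = 7)
E(F) = F + 7*sqrt(F) (E(F) = 7*sqrt(F) + F = F + 7*sqrt(F))
(E(-4)*p)*sqrt(14 - 12) = ((-4 + 7*sqrt(-4))*(-30))*sqrt(14 - 12) = ((-4 + 7*(2*I))*(-30))*sqrt(2) = ((-4 + 14*I)*(-30))*sqrt(2) = (120 - 420*I)*sqrt(2) = sqrt(2)*(120 - 420*I)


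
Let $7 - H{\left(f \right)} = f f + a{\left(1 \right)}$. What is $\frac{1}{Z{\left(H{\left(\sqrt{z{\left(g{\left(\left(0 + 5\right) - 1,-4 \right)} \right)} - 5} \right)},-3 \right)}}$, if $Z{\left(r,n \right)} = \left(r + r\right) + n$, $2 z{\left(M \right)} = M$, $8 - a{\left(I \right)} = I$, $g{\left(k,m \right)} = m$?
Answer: $\frac{1}{11} \approx 0.090909$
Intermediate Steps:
$a{\left(I \right)} = 8 - I$
$z{\left(M \right)} = \frac{M}{2}$
$H{\left(f \right)} = - f^{2}$ ($H{\left(f \right)} = 7 - \left(f f + \left(8 - 1\right)\right) = 7 - \left(f^{2} + \left(8 - 1\right)\right) = 7 - \left(f^{2} + 7\right) = 7 - \left(7 + f^{2}\right) = - f^{2}$)
$Z{\left(r,n \right)} = n + 2 r$ ($Z{\left(r,n \right)} = 2 r + n = n + 2 r$)
$\frac{1}{Z{\left(H{\left(\sqrt{z{\left(g{\left(\left(0 + 5\right) - 1,-4 \right)} \right)} - 5} \right)},-3 \right)}} = \frac{1}{-3 + 2 \left(- \left(\sqrt{\frac{1}{2} \left(-4\right) - 5}\right)^{2}\right)} = \frac{1}{-3 + 2 \left(- \left(\sqrt{-2 - 5}\right)^{2}\right)} = \frac{1}{-3 + 2 \left(- \left(\sqrt{-7}\right)^{2}\right)} = \frac{1}{-3 + 2 \left(- \left(i \sqrt{7}\right)^{2}\right)} = \frac{1}{-3 + 2 \left(\left(-1\right) \left(-7\right)\right)} = \frac{1}{-3 + 2 \cdot 7} = \frac{1}{-3 + 14} = \frac{1}{11}$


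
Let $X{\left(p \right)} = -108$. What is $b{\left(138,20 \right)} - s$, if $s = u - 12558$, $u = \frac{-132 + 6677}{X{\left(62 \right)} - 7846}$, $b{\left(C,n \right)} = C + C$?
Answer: $\frac{102088181}{7954} \approx 12835.0$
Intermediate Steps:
$b{\left(C,n \right)} = 2 C$
$u = - \frac{6545}{7954}$ ($u = \frac{-132 + 6677}{-108 - 7846} = \frac{6545}{-7954} = 6545 \left(- \frac{1}{7954}\right) = - \frac{6545}{7954} \approx -0.82286$)
$s = - \frac{99892877}{7954}$ ($s = - \frac{6545}{7954} - 12558 = - \frac{99892877}{7954} \approx -12559.0$)
$b{\left(138,20 \right)} - s = 2 \cdot 138 - - \frac{99892877}{7954} = 276 + \frac{99892877}{7954} = \frac{102088181}{7954}$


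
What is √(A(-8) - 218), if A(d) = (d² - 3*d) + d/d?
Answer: I*√129 ≈ 11.358*I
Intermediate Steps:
A(d) = 1 + d² - 3*d (A(d) = (d² - 3*d) + 1 = 1 + d² - 3*d)
√(A(-8) - 218) = √((1 + (-8)² - 3*(-8)) - 218) = √((1 + 64 + 24) - 218) = √(89 - 218) = √(-129) = I*√129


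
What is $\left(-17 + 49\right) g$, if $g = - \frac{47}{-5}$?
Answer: $\frac{1504}{5} \approx 300.8$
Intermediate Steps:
$g = \frac{47}{5}$ ($g = \left(-47\right) \left(- \frac{1}{5}\right) = \frac{47}{5} \approx 9.4$)
$\left(-17 + 49\right) g = \left(-17 + 49\right) \frac{47}{5} = 32 \cdot \frac{47}{5} = \frac{1504}{5}$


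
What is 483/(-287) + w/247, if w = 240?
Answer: -7203/10127 ≈ -0.71127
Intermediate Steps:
483/(-287) + w/247 = 483/(-287) + 240/247 = 483*(-1/287) + 240*(1/247) = -69/41 + 240/247 = -7203/10127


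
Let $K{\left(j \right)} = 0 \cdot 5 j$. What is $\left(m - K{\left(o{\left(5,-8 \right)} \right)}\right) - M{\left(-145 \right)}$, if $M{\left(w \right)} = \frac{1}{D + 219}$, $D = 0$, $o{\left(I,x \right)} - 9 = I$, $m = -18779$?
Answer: $- \frac{4112602}{219} \approx -18779.0$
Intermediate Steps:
$o{\left(I,x \right)} = 9 + I$
$M{\left(w \right)} = \frac{1}{219}$ ($M{\left(w \right)} = \frac{1}{0 + 219} = \frac{1}{219}$)
$K{\left(j \right)} = 0$ ($K{\left(j \right)} = 0 j = 0$)
$\left(m - K{\left(o{\left(5,-8 \right)} \right)}\right) - M{\left(-145 \right)} = \left(-18779 - 0\right) - \frac{1}{219} = \left(-18779 + 0\right) - \frac{1}{219} = -18779 - \frac{1}{219} = - \frac{4112602}{219}$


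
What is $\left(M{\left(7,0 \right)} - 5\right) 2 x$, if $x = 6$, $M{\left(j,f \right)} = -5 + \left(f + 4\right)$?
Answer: $-72$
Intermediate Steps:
$M{\left(j,f \right)} = -1 + f$ ($M{\left(j,f \right)} = -5 + \left(4 + f\right) = -1 + f$)
$\left(M{\left(7,0 \right)} - 5\right) 2 x = \left(\left(-1 + 0\right) - 5\right) 2 \cdot 6 = \left(-1 - 5\right) 12 = \left(-6\right) 12 = -72$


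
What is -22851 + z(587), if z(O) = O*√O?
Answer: -22851 + 587*√587 ≈ -8629.1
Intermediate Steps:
z(O) = O^(3/2)
-22851 + z(587) = -22851 + 587^(3/2) = -22851 + 587*√587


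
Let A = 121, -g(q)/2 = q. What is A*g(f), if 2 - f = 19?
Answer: 4114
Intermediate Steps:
f = -17 (f = 2 - 1*19 = 2 - 19 = -17)
g(q) = -2*q
A*g(f) = 121*(-2*(-17)) = 121*34 = 4114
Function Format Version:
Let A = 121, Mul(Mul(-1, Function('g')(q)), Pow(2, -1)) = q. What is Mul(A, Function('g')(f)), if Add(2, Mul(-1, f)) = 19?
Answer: 4114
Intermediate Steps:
f = -17 (f = Add(2, Mul(-1, 19)) = Add(2, -19) = -17)
Function('g')(q) = Mul(-2, q)
Mul(A, Function('g')(f)) = Mul(121, Mul(-2, -17)) = Mul(121, 34) = 4114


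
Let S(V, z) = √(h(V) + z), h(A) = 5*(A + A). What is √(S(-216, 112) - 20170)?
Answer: √(-20170 + 32*I*√2) ≈ 0.159 + 142.02*I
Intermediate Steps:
h(A) = 10*A (h(A) = 5*(2*A) = 10*A)
S(V, z) = √(z + 10*V) (S(V, z) = √(10*V + z) = √(z + 10*V))
√(S(-216, 112) - 20170) = √(√(112 + 10*(-216)) - 20170) = √(√(112 - 2160) - 20170) = √(√(-2048) - 20170) = √(32*I*√2 - 20170) = √(-20170 + 32*I*√2)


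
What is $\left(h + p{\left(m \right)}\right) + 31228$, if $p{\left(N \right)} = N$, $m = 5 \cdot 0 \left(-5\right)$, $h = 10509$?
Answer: $41737$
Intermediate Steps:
$m = 0$ ($m = 0 \left(-5\right) = 0$)
$\left(h + p{\left(m \right)}\right) + 31228 = \left(10509 + 0\right) + 31228 = 10509 + 31228 = 41737$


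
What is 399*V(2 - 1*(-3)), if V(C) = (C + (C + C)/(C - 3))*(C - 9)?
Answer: -15960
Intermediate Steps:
V(C) = (-9 + C)*(C + 2*C/(-3 + C)) (V(C) = (C + (2*C)/(-3 + C))*(-9 + C) = (C + 2*C/(-3 + C))*(-9 + C) = (-9 + C)*(C + 2*C/(-3 + C)))
399*V(2 - 1*(-3)) = 399*((2 - 1*(-3))*(9 + (2 - 1*(-3))² - 10*(2 - 1*(-3)))/(-3 + (2 - 1*(-3)))) = 399*((2 + 3)*(9 + (2 + 3)² - 10*(2 + 3))/(-3 + (2 + 3))) = 399*(5*(9 + 5² - 10*5)/(-3 + 5)) = 399*(5*(9 + 25 - 50)/2) = 399*(5*(½)*(-16)) = 399*(-40) = -15960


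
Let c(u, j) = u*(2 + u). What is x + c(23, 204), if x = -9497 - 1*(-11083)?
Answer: 2161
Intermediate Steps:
x = 1586 (x = -9497 + 11083 = 1586)
x + c(23, 204) = 1586 + 23*(2 + 23) = 1586 + 23*25 = 1586 + 575 = 2161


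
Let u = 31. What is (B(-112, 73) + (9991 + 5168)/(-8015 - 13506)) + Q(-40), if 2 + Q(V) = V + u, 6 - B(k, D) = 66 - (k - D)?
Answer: -5524535/21521 ≈ -256.70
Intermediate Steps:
B(k, D) = -60 + k - D (B(k, D) = 6 - (66 - (k - D)) = 6 - (66 + (D - k)) = 6 - (66 + D - k) = 6 + (-66 + k - D) = -60 + k - D)
Q(V) = 29 + V (Q(V) = -2 + (V + 31) = -2 + (31 + V) = 29 + V)
(B(-112, 73) + (9991 + 5168)/(-8015 - 13506)) + Q(-40) = ((-60 - 112 - 1*73) + (9991 + 5168)/(-8015 - 13506)) + (29 - 40) = ((-60 - 112 - 73) + 15159/(-21521)) - 11 = (-245 + 15159*(-1/21521)) - 11 = (-245 - 15159/21521) - 11 = -5287804/21521 - 11 = -5524535/21521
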